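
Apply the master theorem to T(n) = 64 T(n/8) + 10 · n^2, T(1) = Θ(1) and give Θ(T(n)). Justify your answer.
T(n) = Θ(n^2 log n)

log_8 64 = 2, and f(n) = 10 · n^2 = Θ(n^(log_8 64)). This is Case 2 of the master theorem: T(n) = Θ(f(n) · log n) = Θ(n^2 log n).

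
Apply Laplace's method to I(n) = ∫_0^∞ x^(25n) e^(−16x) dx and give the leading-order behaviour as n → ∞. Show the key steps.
I(n) ~ (sqrt(2π·25n) / 16) · (25n/(16e))^(25n)

Write the integrand as exp(25n ln x − 16x) and set f(x) = 25n ln x − 16x. Then f'(x) = 25n/x − 16 = 0 at x* = 25n/16, and f''(x*) = −25n/x*^2 = −16^2/(25n). Laplace's method (interior maximum) gives
  I(n) ~ e^(f(x*)) · sqrt(2π / |f''(x*)|)
        = exp(25n ln(25n/16) − 25n) · sqrt(2π · 25n / 16^2)
        = (25n/16)^(25n) e^(−25n) · sqrt(2π·25n) / 16
        = (sqrt(2π·25n) / 16) · (25n/(16e))^(25n).
This matches Γ(25n+1)/16^(25n+1) with Stirling applied to Γ.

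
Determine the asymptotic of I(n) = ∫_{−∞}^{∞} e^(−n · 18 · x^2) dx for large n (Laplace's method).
I(n) = sqrt(π/(18n))

Here φ(x) = 18 · x^2 has its unique minimum at x* = 0 with φ(x*) = 0 and φ''(x*) = 36. Laplace's method gives
  I(n) ~ e^(−n φ(x*)) · sqrt(2π / (n · φ''(x*))) = sqrt(2π / (36n)) = sqrt(π/(18n)).
This is exact: substituting u = (x − 0)·sqrt(18n) gives I(n) = (1/sqrt(18n)) ∫_{−∞}^{∞} e^(−u^2) du = sqrt(π/(18n)).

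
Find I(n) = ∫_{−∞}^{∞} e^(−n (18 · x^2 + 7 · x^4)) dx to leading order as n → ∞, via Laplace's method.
I(n) ~ sqrt(π/(18n))

φ(x) = 18 · x^2 + 7 · x^4 has its unique global minimum at x* = 0 (since φ'(x) = 36x + 28x^3 = 0 only at x = 0 for real x with both coefficients positive, and φ → ∞ as |x| → ∞). At x* = 0, φ(0) = 0 and φ''(0) = 36. Laplace's method then gives
  I(n) ~ sqrt(2π / (n · φ''(0))) · e^(−n φ(0)) = sqrt(2π / (36n)) = sqrt(π/(18n)).
The 7 · x^4 term contributes only at subleading order (an O(1/n) relative correction).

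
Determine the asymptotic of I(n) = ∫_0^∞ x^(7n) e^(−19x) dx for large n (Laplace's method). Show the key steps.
I(n) ~ (sqrt(2π·7n) / 19) · (7n/(19e))^(7n)

Write the integrand as exp(7n ln x − 19x) and set f(x) = 7n ln x − 19x. Then f'(x) = 7n/x − 19 = 0 at x* = 7n/19, and f''(x*) = −7n/x*^2 = −19^2/(7n). Laplace's method (interior maximum) gives
  I(n) ~ e^(f(x*)) · sqrt(2π / |f''(x*)|)
        = exp(7n ln(7n/19) − 7n) · sqrt(2π · 7n / 19^2)
        = (7n/19)^(7n) e^(−7n) · sqrt(2π·7n) / 19
        = (sqrt(2π·7n) / 19) · (7n/(19e))^(7n).
This matches Γ(7n+1)/19^(7n+1) with Stirling applied to Γ.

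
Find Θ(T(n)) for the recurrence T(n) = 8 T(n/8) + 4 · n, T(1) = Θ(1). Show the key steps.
T(n) = Θ(n log n)

log_8 8 = 1, and f(n) = 4 · n = Θ(n^(log_8 8)). This is Case 2 of the master theorem: T(n) = Θ(f(n) · log n) = Θ(n log n).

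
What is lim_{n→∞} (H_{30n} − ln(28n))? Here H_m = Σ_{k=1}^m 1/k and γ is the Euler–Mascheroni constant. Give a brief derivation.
lim = ln(15/14) + γ

By Euler-Maclaurin, H_m = ln m + γ + O(1/m). So
  H_{30n} − ln(28n) = ln(30n) + γ − ln(28n) + O(1/n)
                       = ln(30/28) + γ + O(1/n).
Hence the limit is ln(30/28) + γ (= ln(15/14)).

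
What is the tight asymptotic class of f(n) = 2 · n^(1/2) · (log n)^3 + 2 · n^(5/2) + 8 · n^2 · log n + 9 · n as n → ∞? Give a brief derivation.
f(n) ∈ Θ(n^(5/2))

Compare the terms by growth order. For large n, n^a · (log n)^b dominates n^a' · (log n)^b' iff a > a', or (a = a' and b > b'). Ranking the 4 terms shows the dominant one is 2 · n^(5/2). Hence f(n) ∈ Θ(n^(5/2)).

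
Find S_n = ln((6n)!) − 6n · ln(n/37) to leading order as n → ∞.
S_n ~ 6n · (ln 222 − 1) + O(ln n)

Stirling: ln((6n)!) = 6n ln(6n) − 6n + O(ln n).
  S_n = 6n ln(6n) − 6n − 6n ln(n/37) + O(ln n)
      = 6n ln(6n) − 6n ln n + 6n ln 37 − 6n + O(ln n)
      = 6n ln 6 + 6n ln 37 − 6n + O(ln n)
      = 6n (ln 222 − 1) + O(ln n).
Numerically ln(222) − 1 ≈ 4.4027.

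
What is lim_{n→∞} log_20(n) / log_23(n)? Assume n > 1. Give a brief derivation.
lim = ln(23) / ln(20) = log_20(23)

Change of base: log_20(n) = ln n / ln 20 and log_23(n) = ln n / ln 23. The ratio is (ln n / ln 20) · (ln 23 / ln n) = ln 23 / ln 20, a constant independent of n. So the limit is ln 23 / ln 20 = log_20(23).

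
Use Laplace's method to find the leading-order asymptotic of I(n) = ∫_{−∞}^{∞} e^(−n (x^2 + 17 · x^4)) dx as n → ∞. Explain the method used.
I(n) ~ sqrt(π/n)

φ(x) = x^2 + 17 · x^4 has its unique global minimum at x* = 0 (since φ'(x) = 2x + 68x^3 = 0 only at x = 0 for real x with both coefficients positive, and φ → ∞ as |x| → ∞). At x* = 0, φ(0) = 0 and φ''(0) = 2. Laplace's method then gives
  I(n) ~ sqrt(2π / (n · φ''(0))) · e^(−n φ(0)) = sqrt(2π / (2n)) = sqrt(π/n).
The 17 · x^4 term contributes only at subleading order (an O(1/n) relative correction).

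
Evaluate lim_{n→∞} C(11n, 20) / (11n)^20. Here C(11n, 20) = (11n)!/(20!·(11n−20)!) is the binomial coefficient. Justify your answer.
lim = 1/20! = 1/2432902008176640000

With N = 11n → ∞: C(N, 20) / N^20 = [N(N−1)…(N−19)] / (20! · N^20) = (1/20!) · 1 · (1 − 1/(11n)) · … · (1 − 19/(11n)). Each factor → 1 as N → ∞, so the limit is 1/20! = 1/2432902008176640000.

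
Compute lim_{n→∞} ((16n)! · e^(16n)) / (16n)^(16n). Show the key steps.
lim = ∞

Stirling: (16n)! ~ sqrt(2π·16n) · (16n/e)^(16n). Hence
  (16n)! · e^(16n) / (16n)^(16n) ~ sqrt(2π·16n) = sqrt(2π·16) · sqrt(n) → ∞.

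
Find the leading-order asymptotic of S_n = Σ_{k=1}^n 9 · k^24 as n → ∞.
S_n ~ 9 · n^25 / 25

By integral comparison (Euler-Maclaurin), Σ_{k=1}^n 9 · k^24 = 9 · ∫_0^n x^24 dx + O(n^24) = 9 · n^25/25 + O(n^24). (Equivalently, Faulhaber's formula gives the same leading term.)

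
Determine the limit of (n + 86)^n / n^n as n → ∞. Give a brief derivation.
lim = e^86

Rewrite as (1 + 86/n)^(n). By the standard limit (1 + x/n)^n → e^x, we have (1 + 86/n)^n → e^86, and raising to the 1st power gives e^86.
More precisely, ln[(1 + 86/n)^(n)] = n · ln(1 + 86/n) = n · (86/n + O(1/n^2)) = 86 + O(1/n) → 86.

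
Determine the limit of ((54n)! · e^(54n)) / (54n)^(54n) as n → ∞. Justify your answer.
lim = ∞

Stirling: (54n)! ~ sqrt(2π·54n) · (54n/e)^(54n). Hence
  (54n)! · e^(54n) / (54n)^(54n) ~ sqrt(2π·54n) = sqrt(2π·54) · sqrt(n) → ∞.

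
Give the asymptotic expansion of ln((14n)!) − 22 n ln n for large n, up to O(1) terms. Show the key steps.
ln((14n)!) − 22 n ln n = −8 n ln n + 14(ln 14 − 1) n + (1/2) ln(2π·14n) + O(1/n)

Stirling: ln((14n)!) = 14n ln(14n) − 14n + (1/2) ln(2π·14n) + O(1/n).
Expand 14n ln(14n) = 14n (ln n + ln 14) = 14n ln n + 14n ln 14.
Subtract 22n ln n: leading term is (14 − 22) n ln n = −8 n ln n. The next term is 14n ln 14 − 14n = 14(ln 14 − 1) n. Then the (1/2) ln(2π·14n) correction.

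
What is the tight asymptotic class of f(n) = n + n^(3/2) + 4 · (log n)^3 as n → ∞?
f(n) ∈ Θ(n^(3/2))

Compare the terms by growth order. For large n, n^a · (log n)^b dominates n^a' · (log n)^b' iff a > a', or (a = a' and b > b'). Ranking the 3 terms shows the dominant one is n^(3/2). Hence f(n) ∈ Θ(n^(3/2)).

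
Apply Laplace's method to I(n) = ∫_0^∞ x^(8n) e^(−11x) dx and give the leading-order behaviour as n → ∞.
I(n) ~ (sqrt(2π·8n) / 11) · (8n/(11e))^(8n)

Write the integrand as exp(8n ln x − 11x) and set f(x) = 8n ln x − 11x. Then f'(x) = 8n/x − 11 = 0 at x* = 8n/11, and f''(x*) = −8n/x*^2 = −11^2/(8n). Laplace's method (interior maximum) gives
  I(n) ~ e^(f(x*)) · sqrt(2π / |f''(x*)|)
        = exp(8n ln(8n/11) − 8n) · sqrt(2π · 8n / 11^2)
        = (8n/11)^(8n) e^(−8n) · sqrt(2π·8n) / 11
        = (sqrt(2π·8n) / 11) · (8n/(11e))^(8n).
This matches Γ(8n+1)/11^(8n+1) with Stirling applied to Γ.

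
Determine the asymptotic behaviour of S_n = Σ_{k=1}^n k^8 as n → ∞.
S_n ~ n^9 / 9

By integral comparison (Euler-Maclaurin), Σ_{k=1}^n k^8 = ∫_0^n x^8 dx + O(n^8) = n^9/9 + O(n^8). (Equivalently, Faulhaber's formula gives the same leading term.)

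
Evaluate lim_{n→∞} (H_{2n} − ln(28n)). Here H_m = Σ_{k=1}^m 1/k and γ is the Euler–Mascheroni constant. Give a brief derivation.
lim = −ln 14 + γ

By Euler-Maclaurin, H_m = ln m + γ + O(1/m). So
  H_{2n} − ln(28n) = ln(2n) + γ − ln(28n) + O(1/n)
                       = ln(2/28) + γ + O(1/n).
Hence the limit is ln(2/28) + γ (= −ln 14).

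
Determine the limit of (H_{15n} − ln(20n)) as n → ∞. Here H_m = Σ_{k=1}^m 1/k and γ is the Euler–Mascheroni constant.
lim = ln(3/4) + γ

By Euler-Maclaurin, H_m = ln m + γ + O(1/m). So
  H_{15n} − ln(20n) = ln(15n) + γ − ln(20n) + O(1/n)
                       = ln(15/20) + γ + O(1/n).
Hence the limit is ln(15/20) + γ (= ln(3/4)).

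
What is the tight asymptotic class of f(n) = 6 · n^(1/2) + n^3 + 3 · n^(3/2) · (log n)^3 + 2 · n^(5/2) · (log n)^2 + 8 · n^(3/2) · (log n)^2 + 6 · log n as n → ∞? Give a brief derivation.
f(n) ∈ Θ(n^3)

Compare the terms by growth order. For large n, n^a · (log n)^b dominates n^a' · (log n)^b' iff a > a', or (a = a' and b > b'). Ranking the 6 terms shows the dominant one is n^3. Hence f(n) ∈ Θ(n^3).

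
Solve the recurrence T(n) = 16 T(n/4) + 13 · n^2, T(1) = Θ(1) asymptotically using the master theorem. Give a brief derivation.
T(n) = Θ(n^2 log n)

log_4 16 = 2, and f(n) = 13 · n^2 = Θ(n^(log_4 16)). This is Case 2 of the master theorem: T(n) = Θ(f(n) · log n) = Θ(n^2 log n).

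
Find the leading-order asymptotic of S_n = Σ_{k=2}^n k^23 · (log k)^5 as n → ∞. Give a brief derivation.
S_n ~ n^24 · (log n)^5 / 24

By integral comparison, S_n = ∫_1^n x^23 · (log x)^5 dx + O(n^23 · (log n)^5). For the integral, the leading term of ∫_1^n x^23 (log x)^5 dx is n^24/24 · (log n)^5 (by repeated integration by parts; each step lowers the log-exponent and produces a relatively O(1/log n) correction). Hence S_n ~ n^24 · (log n)^5 / 24.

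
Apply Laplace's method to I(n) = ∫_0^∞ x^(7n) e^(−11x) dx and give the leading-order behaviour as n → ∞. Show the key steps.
I(n) ~ (sqrt(2π·7n) / 11) · (7n/(11e))^(7n)

Write the integrand as exp(7n ln x − 11x) and set f(x) = 7n ln x − 11x. Then f'(x) = 7n/x − 11 = 0 at x* = 7n/11, and f''(x*) = −7n/x*^2 = −11^2/(7n). Laplace's method (interior maximum) gives
  I(n) ~ e^(f(x*)) · sqrt(2π / |f''(x*)|)
        = exp(7n ln(7n/11) − 7n) · sqrt(2π · 7n / 11^2)
        = (7n/11)^(7n) e^(−7n) · sqrt(2π·7n) / 11
        = (sqrt(2π·7n) / 11) · (7n/(11e))^(7n).
This matches Γ(7n+1)/11^(7n+1) with Stirling applied to Γ.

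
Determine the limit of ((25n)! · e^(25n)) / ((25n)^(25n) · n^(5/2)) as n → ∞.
lim = 0

Stirling: (25n)! ~ sqrt(2π·25n) · (25n/e)^(25n). Hence
  (25n)! · e^(25n) / (25n)^(25n) ~ sqrt(2π·25n).
Dividing by n^(5/2): sqrt(2π·25n) / n^(5/2) = sqrt(2π·25) · n^((1−5)/2), so the expression behaves like sqrt(2π·25) · n^((1−5)/2) → 0.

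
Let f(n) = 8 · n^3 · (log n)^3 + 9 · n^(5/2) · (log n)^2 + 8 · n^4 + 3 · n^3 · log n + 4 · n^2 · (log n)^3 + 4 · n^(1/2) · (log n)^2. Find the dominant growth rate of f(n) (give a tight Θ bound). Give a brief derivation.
f(n) ∈ Θ(n^4)

Compare the terms by growth order. For large n, n^a · (log n)^b dominates n^a' · (log n)^b' iff a > a', or (a = a' and b > b'). Ranking the 6 terms shows the dominant one is 8 · n^4. Hence f(n) ∈ Θ(n^4).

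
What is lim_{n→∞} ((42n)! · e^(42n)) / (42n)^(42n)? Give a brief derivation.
lim = ∞

Stirling: (42n)! ~ sqrt(2π·42n) · (42n/e)^(42n). Hence
  (42n)! · e^(42n) / (42n)^(42n) ~ sqrt(2π·42n) = sqrt(2π·42) · sqrt(n) → ∞.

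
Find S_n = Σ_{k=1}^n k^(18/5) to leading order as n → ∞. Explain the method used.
S_n ~ (5/23) · n^(23/5)

Integral comparison: Σ_{k=1}^n k^(18/5) = ∫_0^n x^(18/5) dx + O(n^(18/5)). The integral is n^(1 + 18/5) / (1 + 18/5) = n^((18+5)/5) / ((18+5)/5) = (5/23) · n^(23/5).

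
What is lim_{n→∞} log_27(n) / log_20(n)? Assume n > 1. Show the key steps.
lim = ln(20) / ln(27) = log_27(20)

Change of base: log_27(n) = ln n / ln 27 and log_20(n) = ln n / ln 20. The ratio is (ln n / ln 27) · (ln 20 / ln n) = ln 20 / ln 27, a constant independent of n. So the limit is ln 20 / ln 27 = log_27(20).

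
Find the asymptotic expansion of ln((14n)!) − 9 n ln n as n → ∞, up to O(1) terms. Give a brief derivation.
ln((14n)!) − 9 n ln n = 5 n ln n + 14(ln 14 − 1) n + (1/2) ln(2π·14n) + O(1/n)

Stirling: ln((14n)!) = 14n ln(14n) − 14n + (1/2) ln(2π·14n) + O(1/n).
Expand 14n ln(14n) = 14n (ln n + ln 14) = 14n ln n + 14n ln 14.
Subtract 9n ln n: leading term is (14 − 9) n ln n = 5 n ln n. The next term is 14n ln 14 − 14n = 14(ln 14 − 1) n. Then the (1/2) ln(2π·14n) correction.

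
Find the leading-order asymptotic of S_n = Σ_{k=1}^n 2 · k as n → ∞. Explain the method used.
S_n ~ n^2

By integral comparison (Euler-Maclaurin), Σ_{k=1}^n 2 · k = 2 · ∫_0^n x^1 dx + O(n) = 2 · n^2/2 = n^2 + O(n). (Equivalently, Faulhaber's formula gives the same leading term.)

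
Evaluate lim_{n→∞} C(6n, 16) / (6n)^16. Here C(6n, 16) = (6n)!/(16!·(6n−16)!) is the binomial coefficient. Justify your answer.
lim = 1/16! = 1/20922789888000

With N = 6n → ∞: C(N, 16) / N^16 = [N(N−1)…(N−15)] / (16! · N^16) = (1/16!) · 1 · (1 − 1/(6n)) · … · (1 − 15/(6n)). Each factor → 1 as N → ∞, so the limit is 1/16! = 1/20922789888000.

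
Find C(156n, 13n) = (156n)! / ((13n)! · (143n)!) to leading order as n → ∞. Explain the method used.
C(156n, 13n) ~ (8916100448256/285311670611)^(13n) · sqrt(6/(11π·13n))

Write N = 13n. Apply Stirling to each factorial:
  (12N)! ~ sqrt(2π·12N) · (12N/e)^(12N),
  N! ~ sqrt(2π N) · (N/e)^N,
  (11N)! ~ sqrt(2π·11N) · (11N/e)^(11N).
The exponential factors combine to (12N)^(12N) / (N^N · (11N)^(11N)) = 12^(12N)/11^(11N) = (12^12/11^11)^N = (8916100448256/285311670611)^N.
The square-root prefactors combine to sqrt(2π·12N) / (sqrt(2π N)·sqrt(2π·11N)) = sqrt(12 / (2π·11·N)) = sqrt(6/(11π·13n)).
Substituting N = 13n: C(156n, 13n) ~ (8916100448256/285311670611)^(13n) · sqrt(6/(11π·13n)).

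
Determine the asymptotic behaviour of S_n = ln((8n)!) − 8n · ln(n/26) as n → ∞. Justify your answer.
S_n ~ 8n · (ln 208 − 1) + O(ln n)

Stirling: ln((8n)!) = 8n ln(8n) − 8n + O(ln n).
  S_n = 8n ln(8n) − 8n − 8n ln(n/26) + O(ln n)
      = 8n ln(8n) − 8n ln n + 8n ln 26 − 8n + O(ln n)
      = 8n ln 8 + 8n ln 26 − 8n + O(ln n)
      = 8n (ln 208 − 1) + O(ln n).
Numerically ln(208) − 1 ≈ 4.3375.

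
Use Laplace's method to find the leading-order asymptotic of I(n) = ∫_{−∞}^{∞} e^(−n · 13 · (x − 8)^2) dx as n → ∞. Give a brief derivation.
I(n) = sqrt(π/(13n))

Here φ(x) = 13 · (x − 8)^2 has its unique minimum at x* = 8 with φ(x*) = 0 and φ''(x*) = 26. Laplace's method gives
  I(n) ~ e^(−n φ(x*)) · sqrt(2π / (n · φ''(x*))) = sqrt(2π / (26n)) = sqrt(π/(13n)).
This is exact: substituting u = (x − 8)·sqrt(13n) gives I(n) = (1/sqrt(13n)) ∫_{−∞}^{∞} e^(−u^2) du = sqrt(π/(13n)).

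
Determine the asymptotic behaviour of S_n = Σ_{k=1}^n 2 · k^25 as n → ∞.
S_n ~ n^26 / 13

By integral comparison (Euler-Maclaurin), Σ_{k=1}^n 2 · k^25 = 2 · ∫_0^n x^25 dx + O(n^25) = 2 · n^26/26 = n^26 / 13 + O(n^25). (Equivalently, Faulhaber's formula gives the same leading term.)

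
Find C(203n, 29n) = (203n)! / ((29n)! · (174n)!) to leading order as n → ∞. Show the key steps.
C(203n, 29n) ~ (823543/46656)^(29n) · sqrt(7/(12π·29n))

Write N = 29n. Apply Stirling to each factorial:
  (7N)! ~ sqrt(2π·7N) · (7N/e)^(7N),
  N! ~ sqrt(2π N) · (N/e)^N,
  (6N)! ~ sqrt(2π·6N) · (6N/e)^(6N).
The exponential factors combine to (7N)^(7N) / (N^N · (6N)^(6N)) = 7^(7N)/6^(6N) = (7^7/6^6)^N = (823543/46656)^N.
The square-root prefactors combine to sqrt(2π·7N) / (sqrt(2π N)·sqrt(2π·6N)) = sqrt(7 / (2π·6·N)) = sqrt(7/(12π·29n)).
Substituting N = 29n: C(203n, 29n) ~ (823543/46656)^(29n) · sqrt(7/(12π·29n)).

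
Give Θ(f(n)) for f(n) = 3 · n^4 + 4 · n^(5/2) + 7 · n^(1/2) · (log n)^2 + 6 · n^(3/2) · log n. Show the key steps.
f(n) ∈ Θ(n^4)

Compare the terms by growth order. For large n, n^a · (log n)^b dominates n^a' · (log n)^b' iff a > a', or (a = a' and b > b'). Ranking the 4 terms shows the dominant one is 3 · n^4. Hence f(n) ∈ Θ(n^4).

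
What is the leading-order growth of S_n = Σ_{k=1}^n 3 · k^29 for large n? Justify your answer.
S_n ~ n^30 / 10

By integral comparison (Euler-Maclaurin), Σ_{k=1}^n 3 · k^29 = 3 · ∫_0^n x^29 dx + O(n^29) = 3 · n^30/30 = n^30 / 10 + O(n^29). (Equivalently, Faulhaber's formula gives the same leading term.)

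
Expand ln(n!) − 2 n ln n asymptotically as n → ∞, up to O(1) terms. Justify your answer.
ln(n!) − 2 n ln n = −n ln n − n + (1/2) ln(2π n) + O(1/n)

Stirling: ln((n)!) = n ln(n) − n + (1/2) ln(2π·n) + O(1/n).
Here n ln(n) = n ln n.
Subtract 2n ln n: leading term is (1 − 2) n ln n = −n ln n. The next term is −n. Then the (1/2) ln(2π·n) correction.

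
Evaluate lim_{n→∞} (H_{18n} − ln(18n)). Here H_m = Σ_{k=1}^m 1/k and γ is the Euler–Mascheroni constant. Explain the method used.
lim = γ

By Euler-Maclaurin, H_m = ln m + γ + O(1/m). So
  H_{18n} − ln(18n) = ln(18n) + γ − ln(18n) + O(1/n)
                       = ln(18/18) + γ + O(1/n).
Hence the limit is γ (since ln 1 = 0).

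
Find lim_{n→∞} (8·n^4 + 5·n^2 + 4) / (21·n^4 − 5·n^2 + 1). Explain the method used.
lim = 8/21

For large n the leading n^4 terms dominate both numerator and denominator. Dividing top and bottom by n^4, every other term tends to 0, leaving 8/21.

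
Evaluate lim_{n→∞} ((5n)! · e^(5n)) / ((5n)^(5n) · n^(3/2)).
lim = 0

Stirling: (5n)! ~ sqrt(2π·5n) · (5n/e)^(5n). Hence
  (5n)! · e^(5n) / (5n)^(5n) ~ sqrt(2π·5n).
Dividing by n^(3/2): sqrt(2π·5n) / n^(3/2) = sqrt(2π·5) · n^((1−3)/2), so the expression behaves like sqrt(2π·5) · n^((1−3)/2) → 0.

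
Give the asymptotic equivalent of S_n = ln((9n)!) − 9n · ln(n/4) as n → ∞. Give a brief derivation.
S_n ~ 9n · (ln 36 − 1) + O(ln n)

Stirling: ln((9n)!) = 9n ln(9n) − 9n + O(ln n).
  S_n = 9n ln(9n) − 9n − 9n ln(n/4) + O(ln n)
      = 9n ln(9n) − 9n ln n + 9n ln 4 − 9n + O(ln n)
      = 9n ln 9 + 9n ln 4 − 9n + O(ln n)
      = 9n (ln 36 − 1) + O(ln n).
Numerically ln(36) − 1 ≈ 2.5835.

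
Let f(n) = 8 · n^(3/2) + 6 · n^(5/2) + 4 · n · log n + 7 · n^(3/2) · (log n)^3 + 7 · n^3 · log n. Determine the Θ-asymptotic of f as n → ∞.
f(n) ∈ Θ(n^3 · log n)

Compare the terms by growth order. For large n, n^a · (log n)^b dominates n^a' · (log n)^b' iff a > a', or (a = a' and b > b'). Ranking the 5 terms shows the dominant one is 7 · n^3 · log n. Hence f(n) ∈ Θ(n^3 · log n).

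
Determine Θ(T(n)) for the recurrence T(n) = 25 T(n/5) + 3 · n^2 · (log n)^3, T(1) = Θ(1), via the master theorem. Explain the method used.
T(n) = Θ(n^2 · (log n)^4)

Here log_5 25 = 2 and f(n) = 3 · n^2 · (log n)^3 = Θ(n^(log_5 25) · (log n)^3). This is the extended Case 2 of the master theorem (f matches the critical exponent up to log factors), giving T(n) = Θ(n^(log_5 25) · (log n)^(3+1)) = Θ(n^2 · (log n)^4).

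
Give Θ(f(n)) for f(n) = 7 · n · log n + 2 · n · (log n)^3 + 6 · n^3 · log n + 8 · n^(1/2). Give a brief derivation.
f(n) ∈ Θ(n^3 · log n)

Compare the terms by growth order. For large n, n^a · (log n)^b dominates n^a' · (log n)^b' iff a > a', or (a = a' and b > b'). Ranking the 4 terms shows the dominant one is 6 · n^3 · log n. Hence f(n) ∈ Θ(n^3 · log n).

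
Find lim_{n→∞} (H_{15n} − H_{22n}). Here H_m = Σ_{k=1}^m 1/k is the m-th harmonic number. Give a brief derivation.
lim = ln(15/22)

Euler-Maclaurin gives H_m = ln m + γ + 1/(2m) + O(1/m^2). The γ and O(1/m) terms cancel in the difference:
  H_{15n} − H_{22n} = ln(15n) − ln(22n) + O(1/n) = ln(15/22) + O(1/n).
Hence the limit is ln(15/22).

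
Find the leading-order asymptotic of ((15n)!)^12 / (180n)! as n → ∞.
((15n)!)^12/(180n)! ~ ((2π·15n)^(11/2) / sqrt(12)) · 12^(−12·15n)  →  0

Write N = 15n. Stirling: N! ~ sqrt(2π N)(N/e)^N and (12N)! ~ sqrt(2π·12N)·(12N/e)^(12N).
  (N!)^12/(12N)! ~ (2π N)^(12/2) (N/e)^(12N) / [sqrt(2π·12N) (12N/e)^(12N)]
     = (2π N)^(12/2) / sqrt(2π·12N) · (N/(12N))^(12N)
     = (2π N)^((12−1)/2) / sqrt(12) · 12^(−12N).
Since 12^12 > 1, the factor 12^(−12N) decays exponentially, so the ratio → 0. Substituting N = 15n gives the stated form.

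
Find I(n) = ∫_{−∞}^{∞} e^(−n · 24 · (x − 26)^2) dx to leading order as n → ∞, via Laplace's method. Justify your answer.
I(n) = sqrt(π/(24n))

Here φ(x) = 24 · (x − 26)^2 has its unique minimum at x* = 26 with φ(x*) = 0 and φ''(x*) = 48. Laplace's method gives
  I(n) ~ e^(−n φ(x*)) · sqrt(2π / (n · φ''(x*))) = sqrt(2π / (48n)) = sqrt(π/(24n)).
This is exact: substituting u = (x − 26)·sqrt(24n) gives I(n) = (1/sqrt(24n)) ∫_{−∞}^{∞} e^(−u^2) du = sqrt(π/(24n)).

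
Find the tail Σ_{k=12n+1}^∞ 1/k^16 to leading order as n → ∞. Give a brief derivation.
Σ_{k>12n} 1/k^16 ~ 1/(15 · (12n)^15)

Compare to the integral: ∫_{12n}^∞ x^(−16) dx = [−x^(−15)/15]_{12n}^∞ = 1/((16−1)·(12n)^15). Euler-Maclaurin then gives
  Σ_{k>12n} 1/k^16 = ∫_{12n}^∞ dx/x^16 − 1/(2·(12n)^16) + O(1/(12n)^17).
(Equivalently this is ζ(16) − Σ_{k≤12n} 1/k^16.)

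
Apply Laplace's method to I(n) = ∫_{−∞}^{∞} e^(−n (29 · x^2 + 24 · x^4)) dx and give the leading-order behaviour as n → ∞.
I(n) ~ sqrt(π/(29n))

φ(x) = 29 · x^2 + 24 · x^4 has its unique global minimum at x* = 0 (since φ'(x) = 58x + 96x^3 = 0 only at x = 0 for real x with both coefficients positive, and φ → ∞ as |x| → ∞). At x* = 0, φ(0) = 0 and φ''(0) = 58. Laplace's method then gives
  I(n) ~ sqrt(2π / (n · φ''(0))) · e^(−n φ(0)) = sqrt(2π / (58n)) = sqrt(π/(29n)).
The 24 · x^4 term contributes only at subleading order (an O(1/n) relative correction).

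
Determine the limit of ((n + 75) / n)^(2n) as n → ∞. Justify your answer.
lim = e^150

Rewrite as (1 + 75/n)^(2n). By the standard limit (1 + x/n)^n → e^x, we have (1 + 75/n)^n → e^75, and raising to the 2nd power gives e^150.
More precisely, ln[(1 + 75/n)^(2n)] = 2n · ln(1 + 75/n) = 2n · (75/n + O(1/n^2)) = 150 + O(1/n) → 150.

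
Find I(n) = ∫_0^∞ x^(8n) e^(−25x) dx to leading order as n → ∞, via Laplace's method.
I(n) ~ (sqrt(2π·8n) / 25) · (8n/(25e))^(8n)

Write the integrand as exp(8n ln x − 25x) and set f(x) = 8n ln x − 25x. Then f'(x) = 8n/x − 25 = 0 at x* = 8n/25, and f''(x*) = −8n/x*^2 = −25^2/(8n). Laplace's method (interior maximum) gives
  I(n) ~ e^(f(x*)) · sqrt(2π / |f''(x*)|)
        = exp(8n ln(8n/25) − 8n) · sqrt(2π · 8n / 25^2)
        = (8n/25)^(8n) e^(−8n) · sqrt(2π·8n) / 25
        = (sqrt(2π·8n) / 25) · (8n/(25e))^(8n).
This matches Γ(8n+1)/25^(8n+1) with Stirling applied to Γ.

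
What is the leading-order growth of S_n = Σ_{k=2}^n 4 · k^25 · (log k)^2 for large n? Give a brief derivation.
S_n ~ 2 · n^26 · (log n)^2 / 13

By integral comparison, S_n = ∫_1^n 4 · x^25 · (log x)^2 dx + O(n^25 · (log n)^2). For the integral, the leading term of ∫_1^n x^25 (log x)^2 dx is n^26/26 · (log n)^2 (by repeated integration by parts; each step lowers the log-exponent and produces a relatively O(1/log n) correction). Hence S_n ~ 2 · n^26 · (log n)^2 / 13.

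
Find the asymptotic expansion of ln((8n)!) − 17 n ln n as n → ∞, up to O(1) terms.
ln((8n)!) − 17 n ln n = −9 n ln n + 8(ln 8 − 1) n + (1/2) ln(2π·8n) + O(1/n)

Stirling: ln((8n)!) = 8n ln(8n) − 8n + (1/2) ln(2π·8n) + O(1/n).
Expand 8n ln(8n) = 8n (ln n + ln 8) = 8n ln n + 8n ln 8.
Subtract 17n ln n: leading term is (8 − 17) n ln n = −9 n ln n. The next term is 8n ln 8 − 8n = 8(ln 8 − 1) n. Then the (1/2) ln(2π·8n) correction.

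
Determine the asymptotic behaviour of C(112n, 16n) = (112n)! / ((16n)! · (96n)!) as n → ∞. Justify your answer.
C(112n, 16n) ~ (823543/46656)^(16n) · sqrt(7/(12π·16n))

Write N = 16n. Apply Stirling to each factorial:
  (7N)! ~ sqrt(2π·7N) · (7N/e)^(7N),
  N! ~ sqrt(2π N) · (N/e)^N,
  (6N)! ~ sqrt(2π·6N) · (6N/e)^(6N).
The exponential factors combine to (7N)^(7N) / (N^N · (6N)^(6N)) = 7^(7N)/6^(6N) = (7^7/6^6)^N = (823543/46656)^N.
The square-root prefactors combine to sqrt(2π·7N) / (sqrt(2π N)·sqrt(2π·6N)) = sqrt(7 / (2π·6·N)) = sqrt(7/(12π·16n)).
Substituting N = 16n: C(112n, 16n) ~ (823543/46656)^(16n) · sqrt(7/(12π·16n)).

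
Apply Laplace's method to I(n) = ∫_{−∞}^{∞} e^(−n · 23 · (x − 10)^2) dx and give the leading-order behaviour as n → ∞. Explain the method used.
I(n) = sqrt(π/(23n))

Here φ(x) = 23 · (x − 10)^2 has its unique minimum at x* = 10 with φ(x*) = 0 and φ''(x*) = 46. Laplace's method gives
  I(n) ~ e^(−n φ(x*)) · sqrt(2π / (n · φ''(x*))) = sqrt(2π / (46n)) = sqrt(π/(23n)).
This is exact: substituting u = (x − 10)·sqrt(23n) gives I(n) = (1/sqrt(23n)) ∫_{−∞}^{∞} e^(−u^2) du = sqrt(π/(23n)).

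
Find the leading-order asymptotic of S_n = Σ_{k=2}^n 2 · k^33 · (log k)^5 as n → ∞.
S_n ~ n^34 · (log n)^5 / 17

By integral comparison, S_n = ∫_1^n 2 · x^33 · (log x)^5 dx + O(n^33 · (log n)^5). For the integral, the leading term of ∫_1^n x^33 (log x)^5 dx is n^34/34 · (log n)^5 (by repeated integration by parts; each step lowers the log-exponent and produces a relatively O(1/log n) correction). Hence S_n ~ n^34 · (log n)^5 / 17.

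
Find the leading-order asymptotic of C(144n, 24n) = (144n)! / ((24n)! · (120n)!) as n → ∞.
C(144n, 24n) ~ (46656/3125)^(24n) · sqrt(3/(5π·24n))

Write N = 24n. Apply Stirling to each factorial:
  (6N)! ~ sqrt(2π·6N) · (6N/e)^(6N),
  N! ~ sqrt(2π N) · (N/e)^N,
  (5N)! ~ sqrt(2π·5N) · (5N/e)^(5N).
The exponential factors combine to (6N)^(6N) / (N^N · (5N)^(5N)) = 6^(6N)/5^(5N) = (6^6/5^5)^N = (46656/3125)^N.
The square-root prefactors combine to sqrt(2π·6N) / (sqrt(2π N)·sqrt(2π·5N)) = sqrt(6 / (2π·5·N)) = sqrt(3/(5π·24n)).
Substituting N = 24n: C(144n, 24n) ~ (46656/3125)^(24n) · sqrt(3/(5π·24n)).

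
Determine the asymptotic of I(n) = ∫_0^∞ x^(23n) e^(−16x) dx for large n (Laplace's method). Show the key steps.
I(n) ~ (sqrt(2π·23n) / 16) · (23n/(16e))^(23n)

Write the integrand as exp(23n ln x − 16x) and set f(x) = 23n ln x − 16x. Then f'(x) = 23n/x − 16 = 0 at x* = 23n/16, and f''(x*) = −23n/x*^2 = −16^2/(23n). Laplace's method (interior maximum) gives
  I(n) ~ e^(f(x*)) · sqrt(2π / |f''(x*)|)
        = exp(23n ln(23n/16) − 23n) · sqrt(2π · 23n / 16^2)
        = (23n/16)^(23n) e^(−23n) · sqrt(2π·23n) / 16
        = (sqrt(2π·23n) / 16) · (23n/(16e))^(23n).
This matches Γ(23n+1)/16^(23n+1) with Stirling applied to Γ.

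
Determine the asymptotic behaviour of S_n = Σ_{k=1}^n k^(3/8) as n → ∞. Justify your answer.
S_n ~ (8/11) · n^(11/8)

Integral comparison: Σ_{k=1}^n k^(3/8) = ∫_0^n x^(3/8) dx + O(n^(3/8)). The integral is n^(1 + 3/8) / (1 + 3/8) = n^((3+8)/8) / ((3+8)/8) = (8/11) · n^(11/8).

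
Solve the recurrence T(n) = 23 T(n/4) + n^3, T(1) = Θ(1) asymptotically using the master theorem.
T(n) = Θ(n^3)

log_4 23 ≈ 2.262. f(n) = n^3 dominates n^(log_4 23) since 3 > 2.262, and the regularity condition a·f(n/b) = 23·(n/4)^3 = (23/64)·n^3 ≤ c·f(n) holds with c = 23/64 ≈ 0.359 < 1. So this is Case 3: T(n) = Θ(f(n)) = Θ(n^3).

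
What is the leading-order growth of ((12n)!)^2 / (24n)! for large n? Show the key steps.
((12n)!)^2/(24n)! ~ ((2π·12n)^(1/2) / sqrt(2)) · 2^(−2·12n)  →  0

Write N = 12n. Stirling: N! ~ sqrt(2π N)(N/e)^N and (2N)! ~ sqrt(2π·2N)·(2N/e)^(2N).
  (N!)^2/(2N)! ~ (2π N)^(2/2) (N/e)^(2N) / [sqrt(2π·2N) (2N/e)^(2N)]
     = (2π N)^(2/2) / sqrt(2π·2N) · (N/(2N))^(2N)
     = (2π N)^((2−1)/2) / sqrt(2) · 2^(−2N).
Since 2^2 > 1, the factor 2^(−2N) decays exponentially, so the ratio → 0. Substituting N = 12n gives the stated form.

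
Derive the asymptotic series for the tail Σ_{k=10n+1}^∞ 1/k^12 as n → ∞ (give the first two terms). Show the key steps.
Σ_{k>10n} 1/k^12 = 1/(11 · (10n)^11) − 1/(2 · (10n)^12) + O(1/(10n)^13)

Compare to the integral: ∫_{10n}^∞ x^(−12) dx = [−x^(−11)/11]_{10n}^∞ = 1/((12−1)·(10n)^11). The Euler-Maclaurin correction adds −f(10n)/2 = −1/(2·(10n)^12). Euler-Maclaurin then gives
  Σ_{k>10n} 1/k^12 = ∫_{10n}^∞ dx/x^12 − 1/(2·(10n)^12) + O(1/(10n)^13).
(Equivalently this is ζ(12) − Σ_{k≤10n} 1/k^12.)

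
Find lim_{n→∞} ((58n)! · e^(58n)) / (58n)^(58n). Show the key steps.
lim = ∞

Stirling: (58n)! ~ sqrt(2π·58n) · (58n/e)^(58n). Hence
  (58n)! · e^(58n) / (58n)^(58n) ~ sqrt(2π·58n) = sqrt(2π·58) · sqrt(n) → ∞.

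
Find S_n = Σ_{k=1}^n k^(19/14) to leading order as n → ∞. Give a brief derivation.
S_n ~ (14/33) · n^(33/14)

Integral comparison: Σ_{k=1}^n k^(19/14) = ∫_0^n x^(19/14) dx + O(n^(19/14)). The integral is n^(1 + 19/14) / (1 + 19/14) = n^((19+14)/14) / ((19+14)/14) = (14/33) · n^(33/14).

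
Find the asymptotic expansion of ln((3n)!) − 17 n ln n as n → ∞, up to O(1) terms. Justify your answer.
ln((3n)!) − 17 n ln n = −14 n ln n + 3(ln 3 − 1) n + (1/2) ln(2π·3n) + O(1/n)

Stirling: ln((3n)!) = 3n ln(3n) − 3n + (1/2) ln(2π·3n) + O(1/n).
Expand 3n ln(3n) = 3n (ln n + ln 3) = 3n ln n + 3n ln 3.
Subtract 17n ln n: leading term is (3 − 17) n ln n = −14 n ln n. The next term is 3n ln 3 − 3n = 3(ln 3 − 1) n. Then the (1/2) ln(2π·3n) correction.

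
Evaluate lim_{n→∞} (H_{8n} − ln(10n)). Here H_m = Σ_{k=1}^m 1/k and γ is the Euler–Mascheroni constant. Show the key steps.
lim = ln(4/5) + γ

By Euler-Maclaurin, H_m = ln m + γ + O(1/m). So
  H_{8n} − ln(10n) = ln(8n) + γ − ln(10n) + O(1/n)
                       = ln(8/10) + γ + O(1/n).
Hence the limit is ln(8/10) + γ (= ln(4/5)).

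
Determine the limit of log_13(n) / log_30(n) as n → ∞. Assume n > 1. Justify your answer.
lim = ln(30) / ln(13) = log_13(30)

Change of base: log_13(n) = ln n / ln 13 and log_30(n) = ln n / ln 30. The ratio is (ln n / ln 13) · (ln 30 / ln n) = ln 30 / ln 13, a constant independent of n. So the limit is ln 30 / ln 13 = log_13(30).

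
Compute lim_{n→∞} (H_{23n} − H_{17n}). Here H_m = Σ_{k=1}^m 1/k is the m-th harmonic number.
lim = ln(23/17)

Euler-Maclaurin gives H_m = ln m + γ + 1/(2m) + O(1/m^2). The γ and O(1/m) terms cancel in the difference:
  H_{23n} − H_{17n} = ln(23n) − ln(17n) + O(1/n) = ln(23/17) + O(1/n).
Hence the limit is ln(23/17).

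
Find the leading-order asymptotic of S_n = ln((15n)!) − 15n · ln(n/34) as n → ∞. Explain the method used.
S_n ~ 15n · (ln 510 − 1) + O(ln n)

Stirling: ln((15n)!) = 15n ln(15n) − 15n + O(ln n).
  S_n = 15n ln(15n) − 15n − 15n ln(n/34) + O(ln n)
      = 15n ln(15n) − 15n ln n + 15n ln 34 − 15n + O(ln n)
      = 15n ln 15 + 15n ln 34 − 15n + O(ln n)
      = 15n (ln 510 − 1) + O(ln n).
Numerically ln(510) − 1 ≈ 5.2344.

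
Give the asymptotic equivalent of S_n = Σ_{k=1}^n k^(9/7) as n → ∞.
S_n ~ (7/16) · n^(16/7)

Integral comparison: Σ_{k=1}^n k^(9/7) = ∫_0^n x^(9/7) dx + O(n^(9/7)). The integral is n^(1 + 9/7) / (1 + 9/7) = n^((9+7)/7) / ((9+7)/7) = (7/16) · n^(16/7).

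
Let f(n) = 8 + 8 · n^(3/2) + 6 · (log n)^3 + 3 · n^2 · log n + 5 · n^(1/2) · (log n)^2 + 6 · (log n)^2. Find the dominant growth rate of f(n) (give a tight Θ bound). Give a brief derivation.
f(n) ∈ Θ(n^2 · log n)

Compare the terms by growth order. For large n, n^a · (log n)^b dominates n^a' · (log n)^b' iff a > a', or (a = a' and b > b'). Ranking the 6 terms shows the dominant one is 3 · n^2 · log n. Hence f(n) ∈ Θ(n^2 · log n).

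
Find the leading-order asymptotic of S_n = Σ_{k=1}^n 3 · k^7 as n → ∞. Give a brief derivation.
S_n ~ 3 · n^8 / 8

By integral comparison (Euler-Maclaurin), Σ_{k=1}^n 3 · k^7 = 3 · ∫_0^n x^7 dx + O(n^7) = 3 · n^8/8 + O(n^7). (Equivalently, Faulhaber's formula gives the same leading term.)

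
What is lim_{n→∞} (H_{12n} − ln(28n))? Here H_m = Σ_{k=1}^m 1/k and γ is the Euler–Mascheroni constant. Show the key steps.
lim = ln(3/7) + γ

By Euler-Maclaurin, H_m = ln m + γ + O(1/m). So
  H_{12n} − ln(28n) = ln(12n) + γ − ln(28n) + O(1/n)
                       = ln(12/28) + γ + O(1/n).
Hence the limit is ln(12/28) + γ (= ln(3/7)).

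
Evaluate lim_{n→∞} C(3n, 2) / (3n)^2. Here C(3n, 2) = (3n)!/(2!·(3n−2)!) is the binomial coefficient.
lim = 1/2! = 1/2

With N = 3n → ∞: C(N, 2) / N^2 = [N(N−1)…(N−1)] / (2! · N^2) = (1/2!) · 1 · (1 − 1/(3n)). Each factor → 1 as N → ∞, so the limit is 1/2! = 1/2.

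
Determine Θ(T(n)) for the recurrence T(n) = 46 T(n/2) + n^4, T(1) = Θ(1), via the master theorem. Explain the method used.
T(n) = Θ(n^(log_2 46))

Master theorem: compare f(n) = n^4 to n^(log_2 46) where log_2 46 ≈ 5.524. Since 4 < log_2 46, we have f(n) = O(n^(log_2 46 − ε)) for some ε > 0 — Case 1. Hence T(n) = Θ(n^(log_2 46)).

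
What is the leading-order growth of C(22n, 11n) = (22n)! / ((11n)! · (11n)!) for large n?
C(22n, 11n) ~ (4)^(11n) · sqrt(1/(π·11n))

Write N = 11n. Apply Stirling to each factorial:
  (2N)! ~ sqrt(2π·2N) · (2N/e)^(2N),
  N! ~ sqrt(2π N) · (N/e)^N,
  (1N)! ~ sqrt(2π·1N) · (1N/e)^(1N).
The exponential factors combine to (2N)^(2N) / (N^N · (1N)^(1N)) = 2^(2N)/1^(1N) = (2^2/1^1)^N = (4)^N.
The square-root prefactors combine to sqrt(2π·2N) / (sqrt(2π N)·sqrt(2π·1N)) = sqrt(2 / (2π·1·N)) = sqrt(1/(π·11n)).
Substituting N = 11n: C(22n, 11n) ~ (4)^(11n) · sqrt(1/(π·11n)).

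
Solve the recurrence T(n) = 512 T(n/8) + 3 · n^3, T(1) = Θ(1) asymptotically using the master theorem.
T(n) = Θ(n^3 log n)

log_8 512 = 3, and f(n) = 3 · n^3 = Θ(n^(log_8 512)). This is Case 2 of the master theorem: T(n) = Θ(f(n) · log n) = Θ(n^3 log n).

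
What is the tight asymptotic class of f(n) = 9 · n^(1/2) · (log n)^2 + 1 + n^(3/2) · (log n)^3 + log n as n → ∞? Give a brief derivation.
f(n) ∈ Θ(n^(3/2) · (log n)^3)

Compare the terms by growth order. For large n, n^a · (log n)^b dominates n^a' · (log n)^b' iff a > a', or (a = a' and b > b'). Ranking the 4 terms shows the dominant one is n^(3/2) · (log n)^3. Hence f(n) ∈ Θ(n^(3/2) · (log n)^3).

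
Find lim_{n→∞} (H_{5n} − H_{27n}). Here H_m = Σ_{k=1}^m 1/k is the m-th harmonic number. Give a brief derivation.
lim = ln(5/27)

Euler-Maclaurin gives H_m = ln m + γ + 1/(2m) + O(1/m^2). The γ and O(1/m) terms cancel in the difference:
  H_{5n} − H_{27n} = ln(5n) − ln(27n) + O(1/n) = ln(5/27) + O(1/n).
Hence the limit is ln(5/27).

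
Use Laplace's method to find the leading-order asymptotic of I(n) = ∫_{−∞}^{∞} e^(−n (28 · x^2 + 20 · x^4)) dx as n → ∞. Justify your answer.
I(n) ~ sqrt(π/(28n))

φ(x) = 28 · x^2 + 20 · x^4 has its unique global minimum at x* = 0 (since φ'(x) = 56x + 80x^3 = 0 only at x = 0 for real x with both coefficients positive, and φ → ∞ as |x| → ∞). At x* = 0, φ(0) = 0 and φ''(0) = 56. Laplace's method then gives
  I(n) ~ sqrt(2π / (n · φ''(0))) · e^(−n φ(0)) = sqrt(2π / (56n)) = sqrt(π/(28n)).
The 20 · x^4 term contributes only at subleading order (an O(1/n) relative correction).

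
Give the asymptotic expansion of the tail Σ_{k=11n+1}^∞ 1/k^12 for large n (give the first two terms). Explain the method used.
Σ_{k>11n} 1/k^12 = 1/(11 · (11n)^11) − 1/(2 · (11n)^12) + O(1/(11n)^13)

Compare to the integral: ∫_{11n}^∞ x^(−12) dx = [−x^(−11)/11]_{11n}^∞ = 1/((12−1)·(11n)^11). The Euler-Maclaurin correction adds −f(11n)/2 = −1/(2·(11n)^12). Euler-Maclaurin then gives
  Σ_{k>11n} 1/k^12 = ∫_{11n}^∞ dx/x^12 − 1/(2·(11n)^12) + O(1/(11n)^13).
(Equivalently this is ζ(12) − Σ_{k≤11n} 1/k^12.)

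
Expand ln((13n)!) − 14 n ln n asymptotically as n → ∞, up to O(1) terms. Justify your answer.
ln((13n)!) − 14 n ln n = −n ln n + 13(ln 13 − 1) n + (1/2) ln(2π·13n) + O(1/n)

Stirling: ln((13n)!) = 13n ln(13n) − 13n + (1/2) ln(2π·13n) + O(1/n).
Expand 13n ln(13n) = 13n (ln n + ln 13) = 13n ln n + 13n ln 13.
Subtract 14n ln n: leading term is (13 − 14) n ln n = −n ln n. The next term is 13n ln 13 − 13n = 13(ln 13 − 1) n. Then the (1/2) ln(2π·13n) correction.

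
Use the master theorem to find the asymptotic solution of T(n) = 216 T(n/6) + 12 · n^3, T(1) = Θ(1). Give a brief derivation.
T(n) = Θ(n^3 log n)

log_6 216 = 3, and f(n) = 12 · n^3 = Θ(n^(log_6 216)). This is Case 2 of the master theorem: T(n) = Θ(f(n) · log n) = Θ(n^3 log n).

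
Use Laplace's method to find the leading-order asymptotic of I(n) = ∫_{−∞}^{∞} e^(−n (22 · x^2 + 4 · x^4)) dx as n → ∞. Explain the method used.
I(n) ~ sqrt(π/(22n))

φ(x) = 22 · x^2 + 4 · x^4 has its unique global minimum at x* = 0 (since φ'(x) = 44x + 16x^3 = 0 only at x = 0 for real x with both coefficients positive, and φ → ∞ as |x| → ∞). At x* = 0, φ(0) = 0 and φ''(0) = 44. Laplace's method then gives
  I(n) ~ sqrt(2π / (n · φ''(0))) · e^(−n φ(0)) = sqrt(2π / (44n)) = sqrt(π/(22n)).
The 4 · x^4 term contributes only at subleading order (an O(1/n) relative correction).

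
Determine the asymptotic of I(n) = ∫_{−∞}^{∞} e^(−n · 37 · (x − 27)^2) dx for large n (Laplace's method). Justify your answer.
I(n) = sqrt(π/(37n))

Here φ(x) = 37 · (x − 27)^2 has its unique minimum at x* = 27 with φ(x*) = 0 and φ''(x*) = 74. Laplace's method gives
  I(n) ~ e^(−n φ(x*)) · sqrt(2π / (n · φ''(x*))) = sqrt(2π / (74n)) = sqrt(π/(37n)).
This is exact: substituting u = (x − 27)·sqrt(37n) gives I(n) = (1/sqrt(37n)) ∫_{−∞}^{∞} e^(−u^2) du = sqrt(π/(37n)).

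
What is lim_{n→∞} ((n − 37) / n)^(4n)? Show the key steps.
lim = e^(−148)

Rewrite as (1 − 37/n)^(4n). By the standard limit (1 + x/n)^n → e^x, we have (1 − 37/n)^n → e^(−37), and raising to the 4th power gives e^(−148).
More precisely, ln[(1 − 37/n)^(4n)] = 4n · ln(1 − 37/n) = 4n · (-37/n + O(1/n^2)) = -148 + O(1/n) → -148.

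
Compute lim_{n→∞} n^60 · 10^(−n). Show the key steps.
lim = 0

Exponentials with base > 1 dominate every fixed polynomial: for any fixed c, n^c / 10^n → 0 as n → ∞ (e.g. by the ratio test, or by writing 10^n = e^(n ln 10) and noting e^(n ln 10) / n^c → ∞). Hence n^60 · 10^(−n) = n^60 / 10^n → 0.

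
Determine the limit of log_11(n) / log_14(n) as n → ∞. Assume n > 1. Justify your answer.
lim = ln(14) / ln(11) = log_11(14)

Change of base: log_11(n) = ln n / ln 11 and log_14(n) = ln n / ln 14. The ratio is (ln n / ln 11) · (ln 14 / ln n) = ln 14 / ln 11, a constant independent of n. So the limit is ln 14 / ln 11 = log_11(14).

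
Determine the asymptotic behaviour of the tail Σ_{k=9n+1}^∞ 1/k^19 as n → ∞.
Σ_{k>9n} 1/k^19 ~ 1/(18 · (9n)^18)

Compare to the integral: ∫_{9n}^∞ x^(−19) dx = [−x^(−18)/18]_{9n}^∞ = 1/((19−1)·(9n)^18). Euler-Maclaurin then gives
  Σ_{k>9n} 1/k^19 = ∫_{9n}^∞ dx/x^19 − 1/(2·(9n)^19) + O(1/(9n)^20).
(Equivalently this is ζ(19) − Σ_{k≤9n} 1/k^19.)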